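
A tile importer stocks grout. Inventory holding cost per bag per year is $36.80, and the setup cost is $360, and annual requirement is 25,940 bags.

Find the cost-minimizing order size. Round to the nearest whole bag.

EOQ = √(2DS/H) = √(2 × 25,940 × 360 / 36.8)
    = √(507,521.74) ≈ 712.41

712 bags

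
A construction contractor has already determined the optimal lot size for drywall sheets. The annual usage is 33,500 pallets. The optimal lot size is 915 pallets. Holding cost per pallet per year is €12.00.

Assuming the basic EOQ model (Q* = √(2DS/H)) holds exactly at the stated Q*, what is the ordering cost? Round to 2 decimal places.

From Q* = √(2DS/H) ⇒ Q*² = 2DS/H.
S = Q²H / (2D) = 915² × 12 / (2 × 33,500) = 149.9507

€149.95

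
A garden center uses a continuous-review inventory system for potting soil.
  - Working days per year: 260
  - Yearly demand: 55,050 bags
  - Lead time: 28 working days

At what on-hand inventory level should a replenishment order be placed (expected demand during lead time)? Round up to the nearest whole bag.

5,929 bags

Daily demand d = 55,050 / 260 = 211.731 bags/day
Demand during lead time = 211.731 × 28 = 5,928.46
Reorder point = 5,928.46 → round up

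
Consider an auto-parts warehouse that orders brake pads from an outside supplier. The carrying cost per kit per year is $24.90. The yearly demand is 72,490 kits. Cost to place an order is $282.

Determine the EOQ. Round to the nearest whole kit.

Optimal lot size Q* = (2 × 72,490 × $282 / $24.9)^½ ≈ 1,281.38

1,281 kits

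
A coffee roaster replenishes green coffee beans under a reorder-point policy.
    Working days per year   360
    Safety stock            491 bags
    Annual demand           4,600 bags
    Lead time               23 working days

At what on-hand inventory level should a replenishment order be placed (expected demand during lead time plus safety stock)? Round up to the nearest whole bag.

Daily demand d = 4,600 / 360 = 12.778 bags/day
Demand during lead time = 12.778 × 23 = 293.89
Reorder point = 293.89 + 491 = 784.89 → round up

785 bags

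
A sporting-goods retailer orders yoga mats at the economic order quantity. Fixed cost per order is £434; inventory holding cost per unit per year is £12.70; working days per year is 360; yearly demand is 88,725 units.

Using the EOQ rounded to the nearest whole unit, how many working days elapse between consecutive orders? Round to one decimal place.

10.0 days

EOQ = √(2DS/H) = √(2 × 88,725 × 434 / 12.7)
    = √(6,064,039.37) ≈ 2,462.53 → Q = 2,463 units
T = Q/D × 360 days = 2,463/88,725 × 360 = 9.994 days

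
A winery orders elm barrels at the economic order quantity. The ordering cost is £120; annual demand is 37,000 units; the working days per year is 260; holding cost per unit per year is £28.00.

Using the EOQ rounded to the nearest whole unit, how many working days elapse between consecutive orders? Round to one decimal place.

EOQ = √(2DS/H) = √(2 × 37,000 × 120 / 28)
    = √(317,142.86) ≈ 563.15 → Q = 563 units
Cycle time = (working days × Q)/D = (260 × 563) / 37,000 = 3.956 days

4.0 days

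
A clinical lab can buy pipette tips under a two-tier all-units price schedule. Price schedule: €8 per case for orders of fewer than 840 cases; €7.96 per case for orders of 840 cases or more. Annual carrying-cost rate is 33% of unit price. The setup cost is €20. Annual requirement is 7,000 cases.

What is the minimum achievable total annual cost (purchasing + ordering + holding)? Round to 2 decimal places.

H₁ = 33%×€8 = €2.6400;  H₂ = 33%×€7.96 = €2.6268
EOQ₁ = √(2×7,000×20/2.6400) = 325.67  (< 840, feasible at tier 1)
EOQ₂ = √(2×7,000×20/2.6268) = 326.49  (< 840 → use Q = 840 at tier-2 price)
TC(tier 1 (EOQ₁), Q≈325.7) = €56,859.77
TC(tier 2, Q≈840.0) = €56,989.92
Minimum at tier 1 (EOQ₁): €56,859.77

€56,859.77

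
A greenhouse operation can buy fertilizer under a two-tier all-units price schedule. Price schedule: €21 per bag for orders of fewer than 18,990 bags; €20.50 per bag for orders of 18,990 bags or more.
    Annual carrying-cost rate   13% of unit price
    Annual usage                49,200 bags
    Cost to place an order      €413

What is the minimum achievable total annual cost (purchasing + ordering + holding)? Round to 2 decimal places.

€1,034,974.19

H₁ = 13%×€21 = €2.7300;  H₂ = 13%×€20.50 = €2.6650
EOQ₁ = √(2×49,200×413/2.7300) = 3,858.26  (< 18,990, feasible at tier 1)
EOQ₂ = √(2×49,200×413/2.6650) = 3,905.03  (< 18,990 → use Q = 18,990 at tier-2 price)
TC(tier 1 (EOQ₁), Q≈3,858.3) = €1,043,733.04
TC(tier 2, Q≈18,990.0) = €1,034,974.19
Minimum at tier 2: €1,034,974.19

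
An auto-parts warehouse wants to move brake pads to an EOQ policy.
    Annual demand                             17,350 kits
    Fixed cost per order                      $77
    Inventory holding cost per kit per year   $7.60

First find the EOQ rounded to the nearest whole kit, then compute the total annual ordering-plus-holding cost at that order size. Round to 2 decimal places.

$4,506.27

2DS/H = 2·17,350·77/7.6 = 351,565.79
EOQ = √351,565.79 ≈ 592.93 → Q = 593 kits
Ordering: D/Q × S = 17,350/593 × $77 = $2,252.87
Holding:  Q/2 × H = 593/2 × $7.6 = $2,253.40
Total = $2,252.87 + $2,253.40 = $4,506.27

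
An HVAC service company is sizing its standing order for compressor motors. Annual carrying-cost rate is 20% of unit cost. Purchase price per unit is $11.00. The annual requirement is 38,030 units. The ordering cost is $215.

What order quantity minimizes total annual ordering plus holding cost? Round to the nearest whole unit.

2,726 units

Holding cost per unit per year: H = 20% × $11 = $2.2000
Q* = √(2·D·S / H) = √(2·38,030·215 / 2.2) = √7,433,136.4 ≈ 2,726.38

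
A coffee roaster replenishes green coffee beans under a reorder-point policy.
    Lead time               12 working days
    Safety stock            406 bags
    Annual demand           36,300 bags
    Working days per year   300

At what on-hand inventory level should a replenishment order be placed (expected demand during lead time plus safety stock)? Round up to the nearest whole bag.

Daily demand d = 36,300 / 300 = 121.000 bags/day
Demand during lead time = 121.000 × 12 = 1,452.00
Reorder point = 1,452.00 + 406 = 1,858.00 → round up

1,858 bags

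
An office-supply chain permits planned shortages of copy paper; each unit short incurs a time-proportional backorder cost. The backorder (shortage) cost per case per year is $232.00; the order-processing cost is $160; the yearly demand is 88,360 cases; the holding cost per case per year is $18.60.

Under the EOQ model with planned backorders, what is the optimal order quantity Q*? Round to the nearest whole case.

Q* = √(2DS/H) · √((H + b)/b)
   = √(2 × 88,360 × 160 / 18.6) · √((18.6 + 232) / 232)
   = 1,232.953 × 1.0393 ≈ 1,281.42

1,281 cases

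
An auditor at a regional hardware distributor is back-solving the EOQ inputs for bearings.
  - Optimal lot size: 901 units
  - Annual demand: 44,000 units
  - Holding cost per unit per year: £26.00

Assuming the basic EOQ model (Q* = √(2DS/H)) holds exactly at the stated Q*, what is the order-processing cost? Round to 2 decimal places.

Since Q* = (2DS/H)^½, squaring gives Q*²·H = 2DS.
S = Q²H / (2D) = 901² × 26 / (2 × 44,000) = 239.8503

£239.85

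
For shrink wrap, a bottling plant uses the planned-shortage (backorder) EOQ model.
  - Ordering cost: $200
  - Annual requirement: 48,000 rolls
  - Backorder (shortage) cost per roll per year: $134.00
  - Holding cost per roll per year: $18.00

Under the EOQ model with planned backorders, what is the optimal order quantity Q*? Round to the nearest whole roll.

1,100 rolls

Q* = √(2DS/H) · √((H + b)/b)
   = √(2 × 48,000 × 200 / 18) · √((18 + 134) / 134)
   = 1,032.796 × 1.0650 ≈ 1,099.98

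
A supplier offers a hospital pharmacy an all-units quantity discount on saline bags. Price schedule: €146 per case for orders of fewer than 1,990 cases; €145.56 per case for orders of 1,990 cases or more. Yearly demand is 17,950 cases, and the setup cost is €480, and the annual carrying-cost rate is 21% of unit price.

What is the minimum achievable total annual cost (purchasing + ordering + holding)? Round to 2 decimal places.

H₁ = 21%×€146 = €30.6600;  H₂ = 21%×€145.56 = €30.5676
EOQ₁ = √(2×17,950×480/30.6600) = 749.69  (< 1,990, feasible at tier 1)
EOQ₂ = √(2×17,950×480/30.5676) = 750.82  (< 1,990 → use Q = 1,990 at tier-2 price)
TC(tier 1 (EOQ₁), Q≈749.7) = €2,643,685.50
TC(tier 2, Q≈1,990.0) = €2,647,546.41
Minimum at tier 1 (EOQ₁): €2,643,685.50

€2,643,685.50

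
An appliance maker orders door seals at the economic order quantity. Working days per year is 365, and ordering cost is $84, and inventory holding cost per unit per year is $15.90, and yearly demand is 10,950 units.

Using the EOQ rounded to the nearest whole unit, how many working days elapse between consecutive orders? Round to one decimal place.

11.3 days

Q* = √(2·D·S / H) = √(2·10,950·84 / 15.9) = √115,698.1 ≈ 340.14 → Q = 340 units
Cycle time = (working days × Q)/D = (365 × 340) / 10,950 = 11.333 days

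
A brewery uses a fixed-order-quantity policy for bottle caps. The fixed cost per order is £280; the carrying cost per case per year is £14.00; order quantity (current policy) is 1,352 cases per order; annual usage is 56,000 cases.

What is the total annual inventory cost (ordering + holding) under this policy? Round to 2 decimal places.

Ordering: D/Q × S = 56,000/1,352 × £280 = £11,597.63
Holding:  Q/2 × H = 1,352/2 × £14 = £9,464.00
Total = £11,597.63 + £9,464.00 = £21,061.63

£21,061.63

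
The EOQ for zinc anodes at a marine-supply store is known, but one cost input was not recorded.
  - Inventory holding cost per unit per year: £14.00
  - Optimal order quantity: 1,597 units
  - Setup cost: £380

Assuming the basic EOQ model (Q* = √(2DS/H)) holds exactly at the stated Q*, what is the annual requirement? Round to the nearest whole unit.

46,981 units per year

EOQ relation: Q² = 2DS/H, so rearrange for the unknown.
D = Q²H / (2S) = 1,597² × 14 / (2 × 380) = 46,981.22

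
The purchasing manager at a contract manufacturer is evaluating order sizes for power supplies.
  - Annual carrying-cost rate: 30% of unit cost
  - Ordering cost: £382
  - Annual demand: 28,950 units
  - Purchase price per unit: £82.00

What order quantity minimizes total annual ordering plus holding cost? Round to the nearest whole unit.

Holding cost per unit per year: H = 30% × £82 = £24.6000
Q* = √(2·D·S / H) = √(2·28,950·382 / 24.6) = √899,097.6 ≈ 948.21

948 units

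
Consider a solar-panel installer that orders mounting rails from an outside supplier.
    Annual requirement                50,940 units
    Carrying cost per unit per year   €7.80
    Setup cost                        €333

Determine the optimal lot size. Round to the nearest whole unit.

2,086 units

Q* = √(2·D·S / H) = √(2·50,940·333 / 7.8) = √4,349,492.3 ≈ 2,085.54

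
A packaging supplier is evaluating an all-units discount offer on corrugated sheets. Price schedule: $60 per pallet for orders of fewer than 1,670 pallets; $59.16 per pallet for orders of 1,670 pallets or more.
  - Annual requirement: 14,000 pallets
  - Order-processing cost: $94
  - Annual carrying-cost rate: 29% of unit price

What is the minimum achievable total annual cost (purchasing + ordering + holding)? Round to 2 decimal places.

$843,353.62

H₁ = 29%×$60 = $17.4000;  H₂ = 29%×$59.16 = $17.1564
EOQ₁ = √(2×14,000×94/17.4000) = 388.93  (< 1,670, feasible at tier 1)
EOQ₂ = √(2×14,000×94/17.1564) = 391.68  (< 1,670 → use Q = 1,670 at tier-2 price)
TC(tier 1 (EOQ₁), Q≈388.9) = $846,767.33
TC(tier 2, Q≈1,670.0) = $843,353.62
Minimum at tier 2: $843,353.62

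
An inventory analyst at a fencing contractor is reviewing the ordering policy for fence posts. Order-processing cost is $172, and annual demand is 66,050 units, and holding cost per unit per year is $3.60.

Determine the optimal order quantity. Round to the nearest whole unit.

2,512 units

2DS/H = 2·66,050·172/3.6 = 6,311,444.44
EOQ = √6,311,444.44 ≈ 2,512.26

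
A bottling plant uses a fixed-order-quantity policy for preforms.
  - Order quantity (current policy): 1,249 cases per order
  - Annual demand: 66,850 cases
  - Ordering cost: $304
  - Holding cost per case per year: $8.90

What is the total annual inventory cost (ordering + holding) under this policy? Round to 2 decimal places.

$21,828.99

Orders/yr = 66,850/1,249 = 53.523; ordering cost = 53.523 × $304 = $16,270.94
Average inventory = 1,249/2 = 624.5; holding cost = 624.5 × $8.9 = $5,558.05
Total = $16,270.94 + $5,558.05 = $21,828.99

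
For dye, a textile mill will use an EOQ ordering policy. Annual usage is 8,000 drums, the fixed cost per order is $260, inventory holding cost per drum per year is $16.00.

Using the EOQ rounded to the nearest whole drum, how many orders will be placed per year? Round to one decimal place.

15.7 orders per year

Optimal lot size Q* = (2 × 8,000 × $260 / $16)^½ ≈ 509.90 → Q = 510
N = D/Q = 8,000/510 ≈ 15.686 orders/yr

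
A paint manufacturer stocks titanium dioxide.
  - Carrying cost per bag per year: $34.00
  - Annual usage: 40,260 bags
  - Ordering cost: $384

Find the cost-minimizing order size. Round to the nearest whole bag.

Optimal lot size Q* = (2 × 40,260 × $384 / $34)^½ ≈ 953.63

954 bags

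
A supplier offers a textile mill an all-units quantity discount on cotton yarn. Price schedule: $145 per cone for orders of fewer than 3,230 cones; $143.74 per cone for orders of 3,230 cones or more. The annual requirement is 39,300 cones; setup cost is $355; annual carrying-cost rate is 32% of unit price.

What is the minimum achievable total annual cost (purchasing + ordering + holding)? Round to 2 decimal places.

$5,727,586.18

H₁ = 32%×$145 = $46.4000;  H₂ = 32%×$143.74 = $45.9968
EOQ₁ = √(2×39,300×355/46.4000) = 775.47  (< 3,230, feasible at tier 1)
EOQ₂ = √(2×39,300×355/45.9968) = 778.86  (< 3,230 → use Q = 3,230 at tier-2 price)
TC(tier 1 (EOQ₁), Q≈775.5) = $5,734,481.93
TC(tier 2, Q≈3,230.0) = $5,727,586.18
Minimum at tier 2: $5,727,586.18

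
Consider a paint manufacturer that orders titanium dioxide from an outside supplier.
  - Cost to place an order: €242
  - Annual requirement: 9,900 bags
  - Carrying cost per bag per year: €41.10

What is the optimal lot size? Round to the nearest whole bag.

Optimal lot size Q* = (2 × 9,900 × €242 / €41.1)^½ ≈ 341.44

341 bags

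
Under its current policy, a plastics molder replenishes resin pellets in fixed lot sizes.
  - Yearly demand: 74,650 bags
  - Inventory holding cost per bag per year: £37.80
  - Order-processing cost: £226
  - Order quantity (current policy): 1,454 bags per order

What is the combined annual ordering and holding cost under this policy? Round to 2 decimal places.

Annual ordering cost = (D/Q)·S = (74,650/1,454) × 226 = £11,603.09
Annual holding cost  = (Q/2)·H = (1,454/2) × 37.8 = £27,480.60
Total = £11,603.09 + £27,480.60 = £39,083.69

£39,083.69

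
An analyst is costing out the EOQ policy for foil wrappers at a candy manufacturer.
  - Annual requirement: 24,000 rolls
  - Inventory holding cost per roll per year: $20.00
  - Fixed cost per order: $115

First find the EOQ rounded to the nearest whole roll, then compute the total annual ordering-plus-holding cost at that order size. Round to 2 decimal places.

$10,507.14

2DS/H = 2·24,000·115/20 = 276,000.00
EOQ = √276,000.00 ≈ 525.36 → Q = 525 rolls
Ordering: D/Q × S = 24,000/525 × $115 = $5,257.14
Holding:  Q/2 × H = 525/2 × $20 = $5,250.00
Total = $5,257.14 + $5,250.00 = $10,507.14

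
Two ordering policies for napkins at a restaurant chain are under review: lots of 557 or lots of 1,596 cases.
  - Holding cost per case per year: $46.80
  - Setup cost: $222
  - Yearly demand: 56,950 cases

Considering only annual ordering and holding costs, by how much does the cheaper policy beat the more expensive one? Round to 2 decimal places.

$9,536.01

For each Q, cost = (D/Q)·S + (Q/2)·H.
TC(557) = (56,950/557)×222 + (557/2)×46.8 = $35,732.00
TC(1,596) = (56,950/1,596)×222 + (1,596/2)×46.8 = $45,268.02
Cheaper: Q = 557.  Difference = $9,536.01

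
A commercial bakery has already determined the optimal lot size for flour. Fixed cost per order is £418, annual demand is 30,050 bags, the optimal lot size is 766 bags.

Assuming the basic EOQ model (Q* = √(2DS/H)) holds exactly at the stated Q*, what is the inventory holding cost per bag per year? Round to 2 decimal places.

£42.81

From Q* = √(2DS/H) ⇒ Q*² = 2DS/H.
H = 2DS / Q² = 2 × 30,050 × 418 / 766² = 42.8147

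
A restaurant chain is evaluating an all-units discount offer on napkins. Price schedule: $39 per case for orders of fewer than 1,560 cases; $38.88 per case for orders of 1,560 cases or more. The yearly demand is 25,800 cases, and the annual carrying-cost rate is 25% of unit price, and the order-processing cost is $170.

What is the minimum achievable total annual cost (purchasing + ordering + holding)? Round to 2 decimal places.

$1,013,497.14

H₁ = 25%×$39 = $9.7500;  H₂ = 25%×$38.88 = $9.7200
EOQ₁ = √(2×25,800×170/9.7500) = 948.52  (< 1,560, feasible at tier 1)
EOQ₂ = √(2×25,800×170/9.7200) = 949.98  (< 1,560 → use Q = 1,560 at tier-2 price)
TC(tier 1 (EOQ₁), Q≈948.5) = $1,015,448.08
TC(tier 2, Q≈1,560.0) = $1,013,497.14
Minimum at tier 2: $1,013,497.14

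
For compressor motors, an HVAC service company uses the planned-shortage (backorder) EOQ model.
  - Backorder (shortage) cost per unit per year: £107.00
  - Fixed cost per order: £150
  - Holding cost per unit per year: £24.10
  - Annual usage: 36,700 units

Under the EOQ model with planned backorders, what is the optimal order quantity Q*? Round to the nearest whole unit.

748 units

Basic EOQ = √(2·36,700·150/24.1) = 675.904
Backorder adjustment √((H+b)/b) = √((24.1+107)/107) = 1.1069
Q* = 675.904 × 1.1069 ≈ 748.16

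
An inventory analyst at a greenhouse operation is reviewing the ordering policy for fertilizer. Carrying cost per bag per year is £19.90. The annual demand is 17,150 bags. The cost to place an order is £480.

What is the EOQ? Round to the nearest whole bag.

910 bags

Q* = √(2·D·S / H) = √(2·17,150·480 / 19.9) = √827,336.7 ≈ 909.58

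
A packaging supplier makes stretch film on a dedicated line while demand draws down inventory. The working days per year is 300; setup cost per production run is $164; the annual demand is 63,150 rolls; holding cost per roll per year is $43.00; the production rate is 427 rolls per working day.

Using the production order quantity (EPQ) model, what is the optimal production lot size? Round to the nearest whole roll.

Daily demand d = 63,150/300 = 210.500; p = 427; 1 − d/p = 0.50703
EPQ = √(2DS / (H(1 − d/p)))
    = √(2 × 63,150 × 164 / (43 × 0.50703)) ≈ 974.71

975 rolls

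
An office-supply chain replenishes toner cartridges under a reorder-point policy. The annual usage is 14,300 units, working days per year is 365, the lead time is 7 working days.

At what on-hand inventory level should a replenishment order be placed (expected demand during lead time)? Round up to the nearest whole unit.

Daily demand d = 14,300 / 365 = 39.178 units/day
Demand during lead time = 39.178 × 7 = 274.25
Reorder point = 274.25 → round up

275 units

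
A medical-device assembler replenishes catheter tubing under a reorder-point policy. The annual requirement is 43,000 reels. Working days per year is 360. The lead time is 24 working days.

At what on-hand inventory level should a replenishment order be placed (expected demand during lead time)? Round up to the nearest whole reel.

Daily demand d = 43,000 / 360 = 119.444 reels/day
Demand during lead time = 119.444 × 24 = 2,866.67
Reorder point = 2,866.67 → round up

2,867 reels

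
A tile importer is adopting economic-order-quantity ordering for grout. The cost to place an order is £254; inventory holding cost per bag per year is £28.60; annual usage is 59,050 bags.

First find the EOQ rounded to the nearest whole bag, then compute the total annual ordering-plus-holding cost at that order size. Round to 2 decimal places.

EOQ = √(2DS/H) = √(2 × 59,050 × 254 / 28.6)
    = √(1,048,860.14) ≈ 1,024.14 → Q = 1,024 bags
Orders/yr = 59,050/1,024 = 57.666; ordering cost = 57.666 × £254 = £14,647.17
Average inventory = 1,024/2 = 512; holding cost = 512 × £28.6 = £14,643.20
Total = £14,647.17 + £14,643.20 = £29,290.37

£29,290.37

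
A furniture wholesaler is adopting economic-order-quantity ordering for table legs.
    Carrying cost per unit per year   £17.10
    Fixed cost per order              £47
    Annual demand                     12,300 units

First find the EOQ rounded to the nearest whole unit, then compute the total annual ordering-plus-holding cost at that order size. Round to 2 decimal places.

£4,446.46

2DS/H = 2·12,300·47/17.1 = 67,614.04
EOQ = √67,614.04 ≈ 260.03 → Q = 260 units
Orders/yr = 12,300/260 = 47.308; ordering cost = 47.308 × £47 = £2,223.46
Average inventory = 260/2 = 130; holding cost = 130 × £17.1 = £2,223.00
Total = £2,223.46 + £2,223.00 = £4,446.46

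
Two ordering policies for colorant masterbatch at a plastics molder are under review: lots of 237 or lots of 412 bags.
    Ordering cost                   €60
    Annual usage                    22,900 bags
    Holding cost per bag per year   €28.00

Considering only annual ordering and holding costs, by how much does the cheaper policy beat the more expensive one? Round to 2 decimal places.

TC(Q) = (D/Q)S + (Q/2)H
TC(237) = (22,900/237)×60 + (237/2)×28 = €9,115.47
TC(412) = (22,900/412)×60 + (412/2)×28 = €9,102.95
Lots of 412 are cheaper by €12.52.

€12.52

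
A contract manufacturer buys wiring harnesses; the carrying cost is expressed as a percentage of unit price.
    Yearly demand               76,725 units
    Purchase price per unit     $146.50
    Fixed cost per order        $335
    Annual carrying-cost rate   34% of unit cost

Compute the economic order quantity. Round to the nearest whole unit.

H = i·C = 0.34 × $146.5 = $49.8100 per unit-year
Q* = √(2·D·S / H) = √(2·76,725·335 / 49.81) = √1,032,036.7 ≈ 1,015.89

1,016 units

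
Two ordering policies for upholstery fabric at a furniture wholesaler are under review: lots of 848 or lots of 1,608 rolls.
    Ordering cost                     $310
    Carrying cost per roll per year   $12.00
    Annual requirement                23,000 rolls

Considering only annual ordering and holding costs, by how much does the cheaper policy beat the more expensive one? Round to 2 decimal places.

TC(Q) = (D/Q)S + (Q/2)H
TC(848) = (23,000/848)×310 + (848/2)×12 = $13,496.02
TC(1,608) = (23,000/1,608)×310 + (1,608/2)×12 = $14,082.08
Cheaper: Q = 848.  Difference = $586.06

$586.06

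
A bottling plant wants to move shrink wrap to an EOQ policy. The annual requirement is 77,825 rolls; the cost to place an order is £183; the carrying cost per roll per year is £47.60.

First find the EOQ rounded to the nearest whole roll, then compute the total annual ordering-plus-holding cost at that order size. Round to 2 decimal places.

£36,821.68

Optimal lot size Q* = (2 × 77,825 × £183 / £47.6)^½ ≈ 773.56 → Q = 774 rolls
Ordering: D/Q × S = 77,825/774 × £183 = £18,400.48
Holding:  Q/2 × H = 774/2 × £47.6 = £18,421.20
Total = £18,400.48 + £18,421.20 = £36,821.68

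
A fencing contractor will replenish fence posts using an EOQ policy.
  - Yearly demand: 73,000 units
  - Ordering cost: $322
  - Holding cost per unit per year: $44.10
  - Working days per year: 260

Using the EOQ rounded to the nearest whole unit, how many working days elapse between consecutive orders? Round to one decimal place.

Optimal lot size Q* = (2 × 73,000 × $322 / $44.1)^½ ≈ 1,032.49 → Q = 1,032 units
Days between orders = 260 / (D/Q) = 260 / 70.736 ≈ 3.676

3.7 days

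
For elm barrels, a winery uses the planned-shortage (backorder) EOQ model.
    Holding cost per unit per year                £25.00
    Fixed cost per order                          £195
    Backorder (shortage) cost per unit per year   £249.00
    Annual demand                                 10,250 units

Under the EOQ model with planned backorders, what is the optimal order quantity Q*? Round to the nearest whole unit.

Basic EOQ = √(2·10,250·195/25) = 399.875
Backorder adjustment √((H+b)/b) = √((25+249)/249) = 1.0490
Q* = 399.875 × 1.0490 ≈ 419.47

419 units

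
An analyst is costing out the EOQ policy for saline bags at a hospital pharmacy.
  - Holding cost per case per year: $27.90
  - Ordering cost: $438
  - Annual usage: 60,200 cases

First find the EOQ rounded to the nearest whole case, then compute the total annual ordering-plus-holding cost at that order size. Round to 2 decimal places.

2DS/H = 2·60,200·438/27.9 = 1,890,150.54
EOQ = √1,890,150.54 ≈ 1,374.83 → Q = 1,375 cases
Annual ordering cost = (D/Q)·S = (60,200/1,375) × 438 = $19,176.44
Annual holding cost  = (Q/2)·H = (1,375/2) × 27.9 = $19,181.25
Total = $19,176.44 + $19,181.25 = $38,357.69

$38,357.69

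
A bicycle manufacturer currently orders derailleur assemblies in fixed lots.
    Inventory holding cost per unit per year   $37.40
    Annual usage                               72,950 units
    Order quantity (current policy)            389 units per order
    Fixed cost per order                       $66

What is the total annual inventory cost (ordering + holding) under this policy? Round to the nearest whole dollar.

Annual ordering cost = (D/Q)·S = (72,950/389) × 66 = $12,377.12
Annual holding cost  = (Q/2)·H = (389/2) × 37.4 = $7,274.30
Total = $12,377.12 + $7,274.30 = $19,651.42

$19,651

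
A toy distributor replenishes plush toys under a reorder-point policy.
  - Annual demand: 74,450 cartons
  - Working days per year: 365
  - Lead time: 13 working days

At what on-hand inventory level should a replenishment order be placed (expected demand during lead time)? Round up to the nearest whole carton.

2,652 cartons

Daily demand d = 74,450 / 365 = 203.973 cartons/day
Demand during lead time = 203.973 × 13 = 2,651.64
Reorder point = 2,651.64 → round up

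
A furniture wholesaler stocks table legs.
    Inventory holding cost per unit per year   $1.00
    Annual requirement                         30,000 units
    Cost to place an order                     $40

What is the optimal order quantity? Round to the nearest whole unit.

1,549 units

EOQ = √(2DS/H) = √(2 × 30,000 × 40 / 1)
    = √(2,400,000.00) ≈ 1,549.19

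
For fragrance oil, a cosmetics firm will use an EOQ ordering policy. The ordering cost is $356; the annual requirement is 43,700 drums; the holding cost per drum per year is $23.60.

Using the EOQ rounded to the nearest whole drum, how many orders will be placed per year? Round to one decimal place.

38.1 orders per year

EOQ = √(2DS/H) = √(2 × 43,700 × 356 / 23.6)
    = √(1,318,406.78) ≈ 1,148.22 → Q = 1,148
Orders per year = D/Q = 43,700 / 1,148 = 38.066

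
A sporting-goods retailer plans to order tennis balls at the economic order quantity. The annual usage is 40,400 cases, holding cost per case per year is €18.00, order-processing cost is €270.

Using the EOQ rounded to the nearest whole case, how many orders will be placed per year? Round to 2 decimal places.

36.69 orders per year

2DS/H = 2·40,400·270/18 = 1,212,000.00
EOQ = √1,212,000.00 ≈ 1,100.91 → Q = 1,101
N = D/Q = 40,400/1,101 ≈ 36.694 orders/yr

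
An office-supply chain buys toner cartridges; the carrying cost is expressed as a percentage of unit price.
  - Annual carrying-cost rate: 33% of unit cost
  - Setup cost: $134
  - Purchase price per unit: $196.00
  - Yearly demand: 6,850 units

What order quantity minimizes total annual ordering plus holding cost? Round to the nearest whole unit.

168 units

Holding cost per unit per year: H = 33% × $196 = $64.6800
Q* = √(2·D·S / H) = √(2·6,850·134 / 64.68) = √28,382.8 ≈ 168.47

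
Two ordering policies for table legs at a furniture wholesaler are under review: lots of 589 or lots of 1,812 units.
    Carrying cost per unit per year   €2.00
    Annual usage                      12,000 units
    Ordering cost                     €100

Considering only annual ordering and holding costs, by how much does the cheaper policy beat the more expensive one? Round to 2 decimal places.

For each Q, cost = (D/Q)·S + (Q/2)·H.
TC(589) = (12,000/589)×100 + (589/2)×2 = €2,626.35
TC(1,812) = (12,000/1,812)×100 + (1,812/2)×2 = €2,474.25
Lots of 1,812 are cheaper by €152.10.

€152.10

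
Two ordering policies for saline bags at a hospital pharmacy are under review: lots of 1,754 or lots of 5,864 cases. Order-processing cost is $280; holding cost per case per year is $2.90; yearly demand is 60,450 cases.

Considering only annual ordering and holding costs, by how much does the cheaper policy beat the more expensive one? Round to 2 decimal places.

$804.02

TC(Q) = (D/Q)S + (Q/2)H
TC(1,754) = (60,450/1,754)×280 + (1,754/2)×2.9 = $12,193.24
TC(5,864) = (60,450/5,864)×280 + (5,864/2)×2.9 = $11,389.23
Lots of 5,864 are cheaper by $804.02.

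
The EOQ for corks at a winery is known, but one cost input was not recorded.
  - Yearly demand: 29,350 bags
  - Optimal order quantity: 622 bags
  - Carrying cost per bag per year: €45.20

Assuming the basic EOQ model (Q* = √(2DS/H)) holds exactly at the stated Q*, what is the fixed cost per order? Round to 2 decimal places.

€297.91

From Q* = √(2DS/H) ⇒ Q*² = 2DS/H.
S = Q²H / (2D) = 622² × 45.2 / (2 × 29,350) = 297.9073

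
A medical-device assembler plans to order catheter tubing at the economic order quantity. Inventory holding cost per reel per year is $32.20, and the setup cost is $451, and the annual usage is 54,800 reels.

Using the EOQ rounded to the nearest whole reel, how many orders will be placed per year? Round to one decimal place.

44.2 orders per year

EOQ = √(2DS/H) = √(2 × 54,800 × 451 / 32.2)
    = √(1,535,080.75) ≈ 1,238.98 → Q = 1,239
N = D/Q = 54,800/1,239 ≈ 44.229 orders/yr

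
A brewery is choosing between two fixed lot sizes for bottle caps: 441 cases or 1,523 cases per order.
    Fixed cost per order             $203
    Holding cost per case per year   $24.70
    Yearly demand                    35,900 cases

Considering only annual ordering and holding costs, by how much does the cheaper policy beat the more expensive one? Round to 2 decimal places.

TC(Q) = (D/Q)S + (Q/2)H
TC(441) = (35,900/441)×203 + (441/2)×24.7 = $21,971.75
TC(1,523) = (35,900/1,523)×203 + (1,523/2)×24.7 = $23,594.15
Cheaper: Q = 441.  Difference = $1,622.40

$1,622.40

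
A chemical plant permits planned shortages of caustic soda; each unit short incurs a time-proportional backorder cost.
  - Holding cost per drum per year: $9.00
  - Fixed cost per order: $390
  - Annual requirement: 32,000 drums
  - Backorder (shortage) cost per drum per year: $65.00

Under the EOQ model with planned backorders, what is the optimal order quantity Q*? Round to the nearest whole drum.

1,777 drums

Q* = √(2DS/H) · √((H + b)/b)
   = √(2 × 32,000 × 390 / 9) · √((9 + 65) / 65)
   = 1,665.333 × 1.0670 ≈ 1,776.89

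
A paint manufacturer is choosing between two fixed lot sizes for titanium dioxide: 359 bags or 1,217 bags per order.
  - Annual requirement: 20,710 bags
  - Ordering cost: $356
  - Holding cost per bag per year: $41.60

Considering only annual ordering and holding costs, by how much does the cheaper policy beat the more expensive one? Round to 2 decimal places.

For each Q, cost = (D/Q)·S + (Q/2)·H.
TC(359) = (20,710/359)×356 + (359/2)×41.6 = $28,004.14
TC(1,217) = (20,710/1,217)×356 + (1,217/2)×41.6 = $31,371.74
|ΔTC| = |$28,004.14 − $31,371.74| = $3,367.61

$3,367.61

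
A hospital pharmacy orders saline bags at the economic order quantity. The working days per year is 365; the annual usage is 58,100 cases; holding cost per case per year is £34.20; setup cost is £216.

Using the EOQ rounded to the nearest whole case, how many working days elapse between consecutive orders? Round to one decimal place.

5.4 days

2DS/H = 2·58,100·216/34.2 = 733,894.74
EOQ = √733,894.74 ≈ 856.68 → Q = 857 cases
Days between orders = 365 / (D/Q) = 365 / 67.795 ≈ 5.384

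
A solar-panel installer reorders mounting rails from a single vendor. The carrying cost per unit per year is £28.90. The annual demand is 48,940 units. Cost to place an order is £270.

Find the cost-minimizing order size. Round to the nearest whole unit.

Q* = √(2·D·S / H) = √(2·48,940·270 / 28.9) = √914,449.8 ≈ 956.27

956 units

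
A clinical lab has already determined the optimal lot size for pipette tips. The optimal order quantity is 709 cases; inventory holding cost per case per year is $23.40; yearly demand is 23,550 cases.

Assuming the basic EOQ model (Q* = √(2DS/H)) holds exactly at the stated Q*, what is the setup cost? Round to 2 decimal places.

From Q* = √(2DS/H) ⇒ Q*² = 2DS/H.
S = Q²H / (2D) = 709² × 23.4 / (2 × 23,550) = 249.7396

$249.74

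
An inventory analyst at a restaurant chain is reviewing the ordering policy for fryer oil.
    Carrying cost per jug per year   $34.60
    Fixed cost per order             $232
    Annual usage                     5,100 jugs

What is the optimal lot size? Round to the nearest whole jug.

262 jugs

2DS/H = 2·5,100·232/34.6 = 68,393.06
EOQ = √68,393.06 ≈ 261.52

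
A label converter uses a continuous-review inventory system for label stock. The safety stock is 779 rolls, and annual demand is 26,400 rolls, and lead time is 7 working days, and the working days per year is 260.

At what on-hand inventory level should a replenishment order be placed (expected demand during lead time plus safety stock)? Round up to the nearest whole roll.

1,490 rolls

Daily demand d = 26,400 / 260 = 101.538 rolls/day
Demand during lead time = 101.538 × 7 = 710.77
Reorder point = 710.77 + 779 = 1,489.77 → round up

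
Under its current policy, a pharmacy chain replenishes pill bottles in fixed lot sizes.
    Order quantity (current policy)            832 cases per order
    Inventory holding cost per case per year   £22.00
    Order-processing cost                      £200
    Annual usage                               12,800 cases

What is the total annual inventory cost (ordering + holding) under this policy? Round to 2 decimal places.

Ordering: D/Q × S = 12,800/832 × £200 = £3,076.92
Holding:  Q/2 × H = 832/2 × £22 = £9,152.00
Total = £3,076.92 + £9,152.00 = £12,228.92

£12,228.92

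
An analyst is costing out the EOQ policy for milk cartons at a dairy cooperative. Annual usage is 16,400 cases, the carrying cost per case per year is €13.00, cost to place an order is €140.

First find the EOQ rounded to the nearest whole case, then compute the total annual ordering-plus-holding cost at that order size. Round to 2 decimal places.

Q* = √(2·D·S / H) = √(2·16,400·140 / 13) = √353,230.8 ≈ 594.33 → Q = 594 cases
Annual ordering cost = (D/Q)·S = (16,400/594) × 140 = €3,865.32
Annual holding cost  = (Q/2)·H = (594/2) × 13 = €3,861.00
Total = €3,865.32 + €3,861.00 = €7,726.32

€7,726.32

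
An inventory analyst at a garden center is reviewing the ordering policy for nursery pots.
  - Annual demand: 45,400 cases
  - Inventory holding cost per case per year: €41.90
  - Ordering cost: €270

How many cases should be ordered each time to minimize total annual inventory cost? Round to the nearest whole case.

Q* = √(2·D·S / H) = √(2·45,400·270 / 41.9) = √585,107.4 ≈ 764.92

765 cases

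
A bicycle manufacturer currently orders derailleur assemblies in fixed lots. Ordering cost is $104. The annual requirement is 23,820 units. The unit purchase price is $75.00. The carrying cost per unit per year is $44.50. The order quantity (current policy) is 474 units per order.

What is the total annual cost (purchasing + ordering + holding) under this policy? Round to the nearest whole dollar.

Ordering: D/Q × S = 23,820/474 × $104 = $5,226.33
Holding:  Q/2 × H = 474/2 × $44.5 = $10,546.50
Purchase cost = D·C = 23,820 × 75 = $1,786,500.00
Total = $5,226.33 + $10,546.50 + $1,786,500.00 = $1,802,272.83

$1,802,273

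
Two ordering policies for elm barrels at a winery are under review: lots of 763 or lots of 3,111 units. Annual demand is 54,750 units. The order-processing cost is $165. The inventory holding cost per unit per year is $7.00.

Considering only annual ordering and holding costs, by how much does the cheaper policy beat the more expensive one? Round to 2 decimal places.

TC(Q) = (D/Q)S + (Q/2)H
TC(763) = (54,750/763)×165 + (763/2)×7 = $14,510.28
TC(3,111) = (54,750/3,111)×165 + (3,111/2)×7 = $13,792.31
Cheaper: Q = 3,111.  Difference = $717.97

$717.97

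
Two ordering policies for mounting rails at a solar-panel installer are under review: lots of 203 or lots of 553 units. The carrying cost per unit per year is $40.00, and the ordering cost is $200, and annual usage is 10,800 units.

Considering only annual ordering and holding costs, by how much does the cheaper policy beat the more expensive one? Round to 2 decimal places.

TC(Q) = (D/Q)S + (Q/2)H
TC(203) = (10,800/203)×200 + (203/2)×40 = $14,700.39
TC(553) = (10,800/553)×200 + (553/2)×40 = $14,965.97
|ΔTC| = |$14,700.39 − $14,965.97| = $265.57

$265.57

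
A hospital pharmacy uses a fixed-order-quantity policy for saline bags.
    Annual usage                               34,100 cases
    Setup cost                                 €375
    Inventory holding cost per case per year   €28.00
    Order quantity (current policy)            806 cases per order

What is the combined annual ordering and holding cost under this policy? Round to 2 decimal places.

Orders/yr = 34,100/806 = 42.308; ordering cost = 42.308 × €375 = €15,865.38
Average inventory = 806/2 = 403; holding cost = 403 × €28 = €11,284.00
Total = €15,865.38 + €11,284.00 = €27,149.38

€27,149.38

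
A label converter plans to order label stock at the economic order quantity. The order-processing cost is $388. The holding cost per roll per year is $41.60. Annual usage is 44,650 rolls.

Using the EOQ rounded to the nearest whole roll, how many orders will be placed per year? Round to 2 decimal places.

Optimal lot size Q* = (2 × 44,650 × $388 / $41.6)^½ ≈ 912.63 → Q = 913
N = D/Q = 44,650/913 ≈ 48.905 orders/yr

48.90 orders per year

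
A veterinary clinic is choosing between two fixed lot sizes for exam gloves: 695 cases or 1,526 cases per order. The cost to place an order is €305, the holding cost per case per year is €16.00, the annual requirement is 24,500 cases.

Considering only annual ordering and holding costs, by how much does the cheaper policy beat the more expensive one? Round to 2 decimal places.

TC(Q) = (D/Q)S + (Q/2)H
TC(695) = (24,500/695)×305 + (695/2)×16 = €16,311.80
TC(1,526) = (24,500/1,526)×305 + (1,526/2)×16 = €17,104.79
|ΔTC| = |€16,311.80 − €17,104.79| = €792.99

€792.99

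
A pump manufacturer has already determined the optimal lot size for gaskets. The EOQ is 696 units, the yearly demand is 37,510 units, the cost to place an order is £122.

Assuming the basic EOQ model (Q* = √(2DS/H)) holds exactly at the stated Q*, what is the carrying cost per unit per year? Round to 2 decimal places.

£18.89

EOQ relation: Q² = 2DS/H, so rearrange for the unknown.
H = 2DS / Q² = 2 × 37,510 × 122 / 696² = 18.8938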